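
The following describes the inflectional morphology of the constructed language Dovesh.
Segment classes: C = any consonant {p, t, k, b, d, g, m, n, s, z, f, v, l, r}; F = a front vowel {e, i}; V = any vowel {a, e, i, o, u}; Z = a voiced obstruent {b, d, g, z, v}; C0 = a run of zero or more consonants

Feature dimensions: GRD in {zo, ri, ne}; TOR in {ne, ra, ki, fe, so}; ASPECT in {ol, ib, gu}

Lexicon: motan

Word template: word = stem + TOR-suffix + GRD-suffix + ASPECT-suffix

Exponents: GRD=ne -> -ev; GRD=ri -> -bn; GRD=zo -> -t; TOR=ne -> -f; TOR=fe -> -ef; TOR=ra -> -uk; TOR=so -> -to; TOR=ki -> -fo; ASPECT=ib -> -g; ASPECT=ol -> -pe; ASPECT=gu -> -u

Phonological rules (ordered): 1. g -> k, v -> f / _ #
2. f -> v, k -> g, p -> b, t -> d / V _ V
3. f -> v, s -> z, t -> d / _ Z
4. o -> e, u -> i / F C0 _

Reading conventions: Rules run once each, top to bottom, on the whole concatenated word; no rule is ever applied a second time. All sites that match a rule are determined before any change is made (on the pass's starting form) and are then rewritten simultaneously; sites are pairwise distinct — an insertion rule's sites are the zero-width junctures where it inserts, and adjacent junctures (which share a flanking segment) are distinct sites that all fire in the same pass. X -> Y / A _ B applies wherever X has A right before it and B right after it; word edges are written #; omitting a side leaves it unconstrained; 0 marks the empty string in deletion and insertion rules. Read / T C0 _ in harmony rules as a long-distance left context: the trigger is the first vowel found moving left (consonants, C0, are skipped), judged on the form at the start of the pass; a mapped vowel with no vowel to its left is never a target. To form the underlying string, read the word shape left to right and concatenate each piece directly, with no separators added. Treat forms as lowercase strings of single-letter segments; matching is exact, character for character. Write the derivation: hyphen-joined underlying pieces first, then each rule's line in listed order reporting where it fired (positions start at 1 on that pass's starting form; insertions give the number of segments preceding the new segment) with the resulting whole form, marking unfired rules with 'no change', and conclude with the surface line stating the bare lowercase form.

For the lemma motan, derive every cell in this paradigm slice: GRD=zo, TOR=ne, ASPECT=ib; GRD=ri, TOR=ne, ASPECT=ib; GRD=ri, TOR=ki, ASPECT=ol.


cell GRD=zo, TOR=ne, ASPECT=ib:
underlying: motan-f-t-g
1. g -> k, v -> f / _ #: fires at position(s) 8: motanftk
2. f -> v, k -> g, p -> b, t -> d / V _ V: fires at position(s) 3: modanftk
3. f -> v, s -> z, t -> d / _ Z: no change
4. o -> e, u -> i / F C0 _: no change
surface: modanftk

cell GRD=ri, TOR=ne, ASPECT=ib:
underlying: motan-f-bn-g
1. g -> k, v -> f / _ #: fires at position(s) 9: motanfbnk
2. f -> v, k -> g, p -> b, t -> d / V _ V: fires at position(s) 3: modanfbnk
3. f -> v, s -> z, t -> d / _ Z: fires at position(s) 6: modanvbnk
4. o -> e, u -> i / F C0 _: no change
surface: modanvbnk

cell GRD=ri, TOR=ki, ASPECT=ol:
underlying: motan-fo-bn-pe
1. g -> k, v -> f / _ #: no change
2. f -> v, k -> g, p -> b, t -> d / V _ V: fires at position(s) 3: modanfobnpe
3. f -> v, s -> z, t -> d / _ Z: no change
4. o -> e, u -> i / F C0 _: no change
surface: modanfobnpe


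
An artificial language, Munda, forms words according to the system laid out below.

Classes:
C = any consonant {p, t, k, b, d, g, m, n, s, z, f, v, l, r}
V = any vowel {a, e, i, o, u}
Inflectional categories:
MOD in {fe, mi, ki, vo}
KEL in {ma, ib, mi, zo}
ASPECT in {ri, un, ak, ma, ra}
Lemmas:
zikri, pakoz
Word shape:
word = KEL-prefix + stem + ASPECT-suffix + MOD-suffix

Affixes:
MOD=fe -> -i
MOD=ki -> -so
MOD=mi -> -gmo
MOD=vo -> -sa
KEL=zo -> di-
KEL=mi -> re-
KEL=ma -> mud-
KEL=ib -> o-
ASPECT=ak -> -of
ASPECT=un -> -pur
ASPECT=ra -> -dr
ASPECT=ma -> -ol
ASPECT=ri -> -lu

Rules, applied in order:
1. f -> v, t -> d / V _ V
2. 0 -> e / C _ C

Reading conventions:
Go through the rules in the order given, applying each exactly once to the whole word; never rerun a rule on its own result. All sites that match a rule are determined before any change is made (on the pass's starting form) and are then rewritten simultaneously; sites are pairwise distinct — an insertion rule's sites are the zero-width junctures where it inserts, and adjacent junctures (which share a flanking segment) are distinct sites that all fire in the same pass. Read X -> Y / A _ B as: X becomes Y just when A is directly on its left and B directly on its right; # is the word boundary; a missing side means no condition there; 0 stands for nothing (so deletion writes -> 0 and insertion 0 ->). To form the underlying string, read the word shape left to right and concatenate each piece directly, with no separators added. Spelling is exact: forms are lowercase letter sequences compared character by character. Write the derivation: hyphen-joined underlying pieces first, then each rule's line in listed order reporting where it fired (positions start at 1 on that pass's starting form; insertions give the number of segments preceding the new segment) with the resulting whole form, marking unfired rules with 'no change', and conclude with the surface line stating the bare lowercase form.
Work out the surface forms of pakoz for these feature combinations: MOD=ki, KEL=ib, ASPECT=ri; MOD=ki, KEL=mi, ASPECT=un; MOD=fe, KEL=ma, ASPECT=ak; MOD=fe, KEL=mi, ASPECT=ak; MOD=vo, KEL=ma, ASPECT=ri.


cell MOD=ki, KEL=ib, ASPECT=ri:
underlying: o-pakoz-lu-so
1. f -> v, t -> d / V _ V: no change
2. 0 -> e / C _ C: inserts after position(s) 6: opakozeluso
surface: opakozeluso

cell MOD=ki, KEL=mi, ASPECT=un:
underlying: re-pakoz-pur-so
1. f -> v, t -> d / V _ V: no change
2. 0 -> e / C _ C: inserts after position(s) 7, 10: repakozepureso
surface: repakozepureso

cell MOD=fe, KEL=ma, ASPECT=ak:
underlying: mud-pakoz-of-i
1. f -> v, t -> d / V _ V: fires at position(s) 10: mudpakozovi
2. 0 -> e / C _ C: inserts after position(s) 3: mudepakozovi
surface: mudepakozovi

cell MOD=fe, KEL=mi, ASPECT=ak:
underlying: re-pakoz-of-i
1. f -> v, t -> d / V _ V: fires at position(s) 9: repakozovi
2. 0 -> e / C _ C: no change
surface: repakozovi

cell MOD=vo, KEL=ma, ASPECT=ri:
underlying: mud-pakoz-lu-sa
1. f -> v, t -> d / V _ V: no change
2. 0 -> e / C _ C: inserts after position(s) 3, 8: mudepakozelusa
surface: mudepakozelusa


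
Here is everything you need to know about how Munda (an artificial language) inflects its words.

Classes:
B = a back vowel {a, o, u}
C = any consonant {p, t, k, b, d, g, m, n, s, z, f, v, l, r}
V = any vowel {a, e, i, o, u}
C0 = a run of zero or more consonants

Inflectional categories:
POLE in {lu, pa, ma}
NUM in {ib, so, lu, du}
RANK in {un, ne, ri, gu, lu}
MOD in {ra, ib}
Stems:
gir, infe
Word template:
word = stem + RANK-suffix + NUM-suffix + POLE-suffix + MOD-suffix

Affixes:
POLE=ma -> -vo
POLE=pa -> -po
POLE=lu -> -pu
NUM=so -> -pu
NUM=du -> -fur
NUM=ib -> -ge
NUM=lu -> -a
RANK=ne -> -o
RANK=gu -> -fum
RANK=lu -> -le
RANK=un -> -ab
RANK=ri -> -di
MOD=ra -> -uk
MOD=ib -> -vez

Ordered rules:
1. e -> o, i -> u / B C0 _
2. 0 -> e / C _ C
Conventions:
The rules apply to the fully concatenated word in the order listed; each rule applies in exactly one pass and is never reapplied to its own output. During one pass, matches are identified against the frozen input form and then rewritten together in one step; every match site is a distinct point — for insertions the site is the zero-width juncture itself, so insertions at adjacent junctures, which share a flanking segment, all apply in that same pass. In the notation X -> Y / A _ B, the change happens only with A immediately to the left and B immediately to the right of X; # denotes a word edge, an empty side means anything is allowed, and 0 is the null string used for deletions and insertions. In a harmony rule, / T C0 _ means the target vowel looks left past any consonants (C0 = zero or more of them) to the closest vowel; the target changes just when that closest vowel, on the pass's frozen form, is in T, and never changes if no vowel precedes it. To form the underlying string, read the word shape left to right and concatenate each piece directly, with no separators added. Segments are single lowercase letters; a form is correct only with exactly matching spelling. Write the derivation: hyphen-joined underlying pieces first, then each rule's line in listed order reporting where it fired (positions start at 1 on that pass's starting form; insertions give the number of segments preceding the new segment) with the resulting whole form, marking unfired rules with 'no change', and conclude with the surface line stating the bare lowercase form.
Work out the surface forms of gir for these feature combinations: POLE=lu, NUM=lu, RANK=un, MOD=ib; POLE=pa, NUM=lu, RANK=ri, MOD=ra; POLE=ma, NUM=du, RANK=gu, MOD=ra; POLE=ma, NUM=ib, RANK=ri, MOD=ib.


cell POLE=lu, NUM=lu, RANK=un, MOD=ib:
underlying: gir-ab-a-pu-vez
1. e -> o, i -> u / B C0 _: fires at position(s) 10: girabapuvoz
2. 0 -> e / C _ C: no change
surface: girabapuvoz

cell POLE=pa, NUM=lu, RANK=ri, MOD=ra:
underlying: gir-di-a-po-uk
1. e -> o, i -> u / B C0 _: no change
2. 0 -> e / C _ C: inserts after position(s) 3: girediapouk
surface: girediapouk

cell POLE=ma, NUM=du, RANK=gu, MOD=ra:
underlying: gir-fum-fur-vo-uk
1. e -> o, i -> u / B C0 _: no change
2. 0 -> e / C _ C: inserts after position(s) 3, 6, 9: girefumefurevouk
surface: girefumefurevouk

cell POLE=ma, NUM=ib, RANK=ri, MOD=ib:
underlying: gir-di-ge-vo-vez
1. e -> o, i -> u / B C0 _: fires at position(s) 11: girdigevovoz
2. 0 -> e / C _ C: inserts after position(s) 3: giredigevovoz
surface: giredigevovoz


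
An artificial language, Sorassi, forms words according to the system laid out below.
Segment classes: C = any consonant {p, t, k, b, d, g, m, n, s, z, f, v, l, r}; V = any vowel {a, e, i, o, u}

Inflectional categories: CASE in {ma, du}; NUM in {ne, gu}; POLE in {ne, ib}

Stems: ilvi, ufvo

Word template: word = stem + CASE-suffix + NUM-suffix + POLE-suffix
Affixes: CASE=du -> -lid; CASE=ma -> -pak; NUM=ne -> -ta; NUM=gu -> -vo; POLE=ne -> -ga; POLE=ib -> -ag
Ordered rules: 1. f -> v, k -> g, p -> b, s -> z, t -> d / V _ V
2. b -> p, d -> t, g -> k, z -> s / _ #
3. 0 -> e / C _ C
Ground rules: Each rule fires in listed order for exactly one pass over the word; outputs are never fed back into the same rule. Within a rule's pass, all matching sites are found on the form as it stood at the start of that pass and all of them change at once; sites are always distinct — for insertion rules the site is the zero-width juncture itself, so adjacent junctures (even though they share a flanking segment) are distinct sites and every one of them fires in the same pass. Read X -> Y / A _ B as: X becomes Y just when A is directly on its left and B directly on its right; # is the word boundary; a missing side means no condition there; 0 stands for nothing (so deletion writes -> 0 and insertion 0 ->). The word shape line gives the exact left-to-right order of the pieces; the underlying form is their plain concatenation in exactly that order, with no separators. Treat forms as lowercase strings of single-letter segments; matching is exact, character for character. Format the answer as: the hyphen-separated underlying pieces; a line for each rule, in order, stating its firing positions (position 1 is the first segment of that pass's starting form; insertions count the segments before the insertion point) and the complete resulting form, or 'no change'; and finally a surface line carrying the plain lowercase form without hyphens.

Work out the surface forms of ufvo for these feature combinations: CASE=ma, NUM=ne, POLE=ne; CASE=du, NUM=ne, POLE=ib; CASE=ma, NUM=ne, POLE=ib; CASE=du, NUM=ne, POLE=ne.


cell CASE=ma, NUM=ne, POLE=ne:
underlying: ufvo-pak-ta-ga
1. f -> v, k -> g, p -> b, s -> z, t -> d / V _ V: fires at position(s) 5: ufvobaktaga
2. b -> p, d -> t, g -> k, z -> s / _ #: no change
3. 0 -> e / C _ C: inserts after position(s) 2, 7: ufevobaketaga
surface: ufevobaketaga

cell CASE=du, NUM=ne, POLE=ib:
underlying: ufvo-lid-ta-ag
1. f -> v, k -> g, p -> b, s -> z, t -> d / V _ V: no change
2. b -> p, d -> t, g -> k, z -> s / _ #: fires at position(s) 11: ufvolidtaak
3. 0 -> e / C _ C: inserts after position(s) 2, 7: ufevolidetaak
surface: ufevolidetaak

cell CASE=ma, NUM=ne, POLE=ib:
underlying: ufvo-pak-ta-ag
1. f -> v, k -> g, p -> b, s -> z, t -> d / V _ V: fires at position(s) 5: ufvobaktaag
2. b -> p, d -> t, g -> k, z -> s / _ #: fires at position(s) 11: ufvobaktaak
3. 0 -> e / C _ C: inserts after position(s) 2, 7: ufevobaketaak
surface: ufevobaketaak

cell CASE=du, NUM=ne, POLE=ne:
underlying: ufvo-lid-ta-ga
1. f -> v, k -> g, p -> b, s -> z, t -> d / V _ V: no change
2. b -> p, d -> t, g -> k, z -> s / _ #: no change
3. 0 -> e / C _ C: inserts after position(s) 2, 7: ufevolidetaga
surface: ufevolidetaga


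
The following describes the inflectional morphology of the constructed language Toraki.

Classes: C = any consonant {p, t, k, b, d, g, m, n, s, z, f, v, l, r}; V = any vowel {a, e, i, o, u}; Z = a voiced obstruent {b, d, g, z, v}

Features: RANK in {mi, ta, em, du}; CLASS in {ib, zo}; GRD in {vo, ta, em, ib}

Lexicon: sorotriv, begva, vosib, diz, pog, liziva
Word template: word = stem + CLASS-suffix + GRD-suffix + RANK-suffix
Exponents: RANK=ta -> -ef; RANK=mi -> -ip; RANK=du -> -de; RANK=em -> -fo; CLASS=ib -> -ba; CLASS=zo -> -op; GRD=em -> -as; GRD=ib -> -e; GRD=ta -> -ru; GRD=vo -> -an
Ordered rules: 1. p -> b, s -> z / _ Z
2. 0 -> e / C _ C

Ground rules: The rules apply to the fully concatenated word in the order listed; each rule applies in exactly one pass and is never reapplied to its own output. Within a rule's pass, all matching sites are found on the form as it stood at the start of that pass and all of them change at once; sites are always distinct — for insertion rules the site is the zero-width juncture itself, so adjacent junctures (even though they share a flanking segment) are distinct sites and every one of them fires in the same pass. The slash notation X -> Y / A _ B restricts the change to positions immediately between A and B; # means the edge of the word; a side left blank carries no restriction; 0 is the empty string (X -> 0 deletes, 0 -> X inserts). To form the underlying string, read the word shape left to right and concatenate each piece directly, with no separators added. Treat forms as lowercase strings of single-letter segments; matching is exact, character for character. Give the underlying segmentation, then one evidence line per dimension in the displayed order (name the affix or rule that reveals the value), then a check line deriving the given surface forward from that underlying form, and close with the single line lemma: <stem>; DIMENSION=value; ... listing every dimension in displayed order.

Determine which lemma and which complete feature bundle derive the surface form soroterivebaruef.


underlying: sorotriv-ba-ru-ef
RANK=ta - signalled by the affix -ef
CLASS=ib - signalled by the affix -ba
GRD=ta - signalled by the affix -ru
check: sorotrivbaruef -> sorotrivbaruef -> soroterivebaruef
lemma: sorotriv; RANK=ta; CLASS=ib; GRD=ta


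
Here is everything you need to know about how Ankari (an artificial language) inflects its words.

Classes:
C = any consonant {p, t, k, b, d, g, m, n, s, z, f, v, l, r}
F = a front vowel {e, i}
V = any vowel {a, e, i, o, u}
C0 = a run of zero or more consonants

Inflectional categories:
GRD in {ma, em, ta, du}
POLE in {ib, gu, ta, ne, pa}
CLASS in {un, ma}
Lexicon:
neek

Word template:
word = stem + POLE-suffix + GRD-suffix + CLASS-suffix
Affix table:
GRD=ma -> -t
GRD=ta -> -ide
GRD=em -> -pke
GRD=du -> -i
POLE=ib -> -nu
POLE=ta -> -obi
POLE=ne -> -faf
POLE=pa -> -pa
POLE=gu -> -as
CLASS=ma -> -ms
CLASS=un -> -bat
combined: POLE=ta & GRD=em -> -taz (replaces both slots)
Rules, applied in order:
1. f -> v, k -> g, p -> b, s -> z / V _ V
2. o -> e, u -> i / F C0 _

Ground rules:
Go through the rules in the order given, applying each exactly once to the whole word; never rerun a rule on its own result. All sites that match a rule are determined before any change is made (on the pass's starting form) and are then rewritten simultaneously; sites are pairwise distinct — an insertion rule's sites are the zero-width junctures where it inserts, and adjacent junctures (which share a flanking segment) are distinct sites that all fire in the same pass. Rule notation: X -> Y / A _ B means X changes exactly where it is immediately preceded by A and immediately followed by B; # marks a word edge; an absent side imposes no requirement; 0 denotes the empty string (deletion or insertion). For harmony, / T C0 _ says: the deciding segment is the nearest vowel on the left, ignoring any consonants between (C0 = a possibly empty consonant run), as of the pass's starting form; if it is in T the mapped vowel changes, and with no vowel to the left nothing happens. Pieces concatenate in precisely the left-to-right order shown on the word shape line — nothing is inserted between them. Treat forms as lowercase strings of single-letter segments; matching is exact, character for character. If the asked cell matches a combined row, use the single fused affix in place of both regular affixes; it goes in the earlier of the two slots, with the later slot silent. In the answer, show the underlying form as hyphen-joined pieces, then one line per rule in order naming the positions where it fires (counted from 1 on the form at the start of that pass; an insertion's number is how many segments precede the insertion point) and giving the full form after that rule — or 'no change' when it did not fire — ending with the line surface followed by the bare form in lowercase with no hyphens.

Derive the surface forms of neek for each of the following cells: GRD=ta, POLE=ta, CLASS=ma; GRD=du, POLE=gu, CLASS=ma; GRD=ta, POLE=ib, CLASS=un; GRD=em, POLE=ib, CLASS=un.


cell GRD=ta, POLE=ta, CLASS=ma:
underlying: neek-obi-ide-ms
1. f -> v, k -> g, p -> b, s -> z / V _ V: fires at position(s) 4: neegobiidems
2. o -> e, u -> i / F C0 _: fires at position(s) 5: neegebiidems
surface: neegebiidems

cell GRD=du, POLE=gu, CLASS=ma:
underlying: neek-as-i-ms
1. f -> v, k -> g, p -> b, s -> z / V _ V: fires at position(s) 4, 6: neegazims
2. o -> e, u -> i / F C0 _: no change
surface: neegazims

cell GRD=ta, POLE=ib, CLASS=un:
underlying: neek-nu-ide-bat
1. f -> v, k -> g, p -> b, s -> z / V _ V: no change
2. o -> e, u -> i / F C0 _: fires at position(s) 6: neekniidebat
surface: neekniidebat

cell GRD=em, POLE=ib, CLASS=un:
underlying: neek-nu-pke-bat
1. f -> v, k -> g, p -> b, s -> z / V _ V: no change
2. o -> e, u -> i / F C0 _: fires at position(s) 6: neeknipkebat
surface: neeknipkebat


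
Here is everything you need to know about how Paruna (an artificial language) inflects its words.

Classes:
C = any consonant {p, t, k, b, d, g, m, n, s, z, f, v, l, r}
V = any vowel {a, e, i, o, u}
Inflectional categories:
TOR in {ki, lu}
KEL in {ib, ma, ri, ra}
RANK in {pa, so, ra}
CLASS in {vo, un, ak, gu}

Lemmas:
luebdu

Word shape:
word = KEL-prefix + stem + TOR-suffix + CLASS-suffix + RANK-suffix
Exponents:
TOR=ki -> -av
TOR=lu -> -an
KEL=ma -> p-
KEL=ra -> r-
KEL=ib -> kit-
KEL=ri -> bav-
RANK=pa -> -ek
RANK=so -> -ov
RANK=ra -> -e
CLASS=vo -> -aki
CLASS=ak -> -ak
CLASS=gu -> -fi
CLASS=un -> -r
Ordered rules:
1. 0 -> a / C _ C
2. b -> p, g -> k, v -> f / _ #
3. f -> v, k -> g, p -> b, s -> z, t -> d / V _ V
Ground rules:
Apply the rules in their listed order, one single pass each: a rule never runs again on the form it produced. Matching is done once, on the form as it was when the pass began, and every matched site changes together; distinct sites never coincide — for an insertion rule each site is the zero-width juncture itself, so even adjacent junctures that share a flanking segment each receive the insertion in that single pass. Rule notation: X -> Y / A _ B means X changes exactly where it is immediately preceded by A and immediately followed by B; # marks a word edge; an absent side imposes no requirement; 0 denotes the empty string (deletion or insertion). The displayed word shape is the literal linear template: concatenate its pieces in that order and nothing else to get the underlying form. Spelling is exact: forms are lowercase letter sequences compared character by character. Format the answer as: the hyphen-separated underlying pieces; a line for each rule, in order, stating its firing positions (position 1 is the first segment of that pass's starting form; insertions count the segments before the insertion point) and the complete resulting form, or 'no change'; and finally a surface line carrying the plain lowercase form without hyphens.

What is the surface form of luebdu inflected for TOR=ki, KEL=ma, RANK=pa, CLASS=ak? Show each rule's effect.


underlying: p-luebdu-av-ak-ek
1. 0 -> a / C _ C: inserts after position(s) 1, 5: paluebaduavakek
2. b -> p, g -> k, v -> f / _ #: no change
3. f -> v, k -> g, p -> b, s -> z, t -> d / V _ V: fires at position(s) 13: paluebaduavagek
surface: paluebaduavagek


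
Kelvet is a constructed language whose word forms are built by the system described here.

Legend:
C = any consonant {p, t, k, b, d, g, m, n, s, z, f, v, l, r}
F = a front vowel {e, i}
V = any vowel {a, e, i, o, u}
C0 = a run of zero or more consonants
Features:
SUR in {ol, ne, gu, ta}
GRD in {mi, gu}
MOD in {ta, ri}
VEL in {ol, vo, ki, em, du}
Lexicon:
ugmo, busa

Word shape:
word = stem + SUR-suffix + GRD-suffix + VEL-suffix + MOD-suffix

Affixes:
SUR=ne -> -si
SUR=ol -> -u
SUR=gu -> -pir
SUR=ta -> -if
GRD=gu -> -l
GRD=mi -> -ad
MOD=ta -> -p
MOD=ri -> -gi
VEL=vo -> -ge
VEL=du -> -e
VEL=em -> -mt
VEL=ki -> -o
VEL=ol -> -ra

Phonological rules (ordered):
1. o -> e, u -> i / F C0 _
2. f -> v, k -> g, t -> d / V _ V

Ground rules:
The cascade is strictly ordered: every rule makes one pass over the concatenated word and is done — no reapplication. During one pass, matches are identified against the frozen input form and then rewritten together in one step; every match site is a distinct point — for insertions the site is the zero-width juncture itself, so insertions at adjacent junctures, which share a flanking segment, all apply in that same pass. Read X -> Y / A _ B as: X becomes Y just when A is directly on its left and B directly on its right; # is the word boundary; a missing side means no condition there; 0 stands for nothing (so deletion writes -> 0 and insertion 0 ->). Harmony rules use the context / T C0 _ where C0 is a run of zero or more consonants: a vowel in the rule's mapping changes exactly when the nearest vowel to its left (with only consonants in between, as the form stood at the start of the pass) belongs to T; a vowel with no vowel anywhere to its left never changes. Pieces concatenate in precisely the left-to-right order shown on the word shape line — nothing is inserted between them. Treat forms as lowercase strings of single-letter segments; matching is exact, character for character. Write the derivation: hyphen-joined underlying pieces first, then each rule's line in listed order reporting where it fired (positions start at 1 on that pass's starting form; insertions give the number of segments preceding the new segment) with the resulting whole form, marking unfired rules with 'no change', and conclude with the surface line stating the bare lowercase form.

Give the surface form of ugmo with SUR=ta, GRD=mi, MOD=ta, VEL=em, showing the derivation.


underlying: ugmo-if-ad-mt-p
1. o -> e, u -> i / F C0 _: no change
2. f -> v, k -> g, t -> d / V _ V: fires at position(s) 6: ugmoivadmtp
surface: ugmoivadmtp


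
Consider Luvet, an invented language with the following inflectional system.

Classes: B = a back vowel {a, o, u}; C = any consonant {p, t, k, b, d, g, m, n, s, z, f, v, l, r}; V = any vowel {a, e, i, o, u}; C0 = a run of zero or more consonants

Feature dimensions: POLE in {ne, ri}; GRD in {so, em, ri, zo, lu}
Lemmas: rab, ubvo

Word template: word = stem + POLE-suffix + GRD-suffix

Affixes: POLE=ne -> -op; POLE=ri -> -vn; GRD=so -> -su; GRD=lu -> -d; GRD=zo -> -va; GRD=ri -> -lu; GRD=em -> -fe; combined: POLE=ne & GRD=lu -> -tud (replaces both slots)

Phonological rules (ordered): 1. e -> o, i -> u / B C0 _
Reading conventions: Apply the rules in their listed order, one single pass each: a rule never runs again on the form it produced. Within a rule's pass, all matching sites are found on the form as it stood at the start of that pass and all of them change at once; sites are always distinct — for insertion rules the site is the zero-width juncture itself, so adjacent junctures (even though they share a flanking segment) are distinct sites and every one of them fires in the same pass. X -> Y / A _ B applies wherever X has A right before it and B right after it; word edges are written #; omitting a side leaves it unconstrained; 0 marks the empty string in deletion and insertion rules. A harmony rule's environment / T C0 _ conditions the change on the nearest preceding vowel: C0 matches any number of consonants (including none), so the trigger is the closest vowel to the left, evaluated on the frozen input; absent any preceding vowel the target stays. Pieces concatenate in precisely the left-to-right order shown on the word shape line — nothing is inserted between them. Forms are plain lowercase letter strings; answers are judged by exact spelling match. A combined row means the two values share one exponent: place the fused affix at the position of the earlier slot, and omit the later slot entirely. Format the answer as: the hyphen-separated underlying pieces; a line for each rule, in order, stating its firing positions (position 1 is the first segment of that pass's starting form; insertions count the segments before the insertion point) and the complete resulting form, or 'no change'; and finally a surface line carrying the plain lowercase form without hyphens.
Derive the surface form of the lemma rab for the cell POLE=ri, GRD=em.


underlying: rab-vn-fe
1. e -> o, i -> u / B C0 _: fires at position(s) 7: rabvnfo
surface: rabvnfo


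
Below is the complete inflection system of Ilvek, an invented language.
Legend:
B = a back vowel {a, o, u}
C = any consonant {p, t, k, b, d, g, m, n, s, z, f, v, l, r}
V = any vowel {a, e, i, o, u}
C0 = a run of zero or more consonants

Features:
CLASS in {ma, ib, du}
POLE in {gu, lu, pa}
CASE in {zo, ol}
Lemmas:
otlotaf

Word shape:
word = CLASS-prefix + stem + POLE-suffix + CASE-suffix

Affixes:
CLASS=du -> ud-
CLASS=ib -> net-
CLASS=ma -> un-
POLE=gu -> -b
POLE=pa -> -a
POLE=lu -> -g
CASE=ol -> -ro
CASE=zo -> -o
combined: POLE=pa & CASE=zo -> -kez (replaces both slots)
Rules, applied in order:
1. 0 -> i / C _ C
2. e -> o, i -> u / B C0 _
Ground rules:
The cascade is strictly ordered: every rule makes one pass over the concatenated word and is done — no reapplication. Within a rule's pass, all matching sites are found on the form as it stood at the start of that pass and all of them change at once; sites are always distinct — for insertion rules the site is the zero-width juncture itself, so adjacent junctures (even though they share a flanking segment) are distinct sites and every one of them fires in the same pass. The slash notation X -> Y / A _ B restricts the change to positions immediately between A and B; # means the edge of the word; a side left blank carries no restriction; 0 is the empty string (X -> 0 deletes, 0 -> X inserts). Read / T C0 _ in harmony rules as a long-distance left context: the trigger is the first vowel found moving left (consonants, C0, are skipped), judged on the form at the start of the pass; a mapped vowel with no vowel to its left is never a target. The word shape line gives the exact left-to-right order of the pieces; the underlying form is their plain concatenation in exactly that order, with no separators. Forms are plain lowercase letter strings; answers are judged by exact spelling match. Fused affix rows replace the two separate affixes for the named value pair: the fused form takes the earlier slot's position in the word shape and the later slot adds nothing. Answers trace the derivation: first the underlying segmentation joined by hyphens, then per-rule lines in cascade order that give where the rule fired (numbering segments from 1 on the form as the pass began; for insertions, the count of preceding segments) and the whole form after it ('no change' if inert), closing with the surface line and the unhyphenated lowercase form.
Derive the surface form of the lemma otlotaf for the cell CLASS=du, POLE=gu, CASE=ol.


underlying: ud-otlotaf-b-ro
1. 0 -> i / C _ C: inserts after position(s) 4, 9, 10: udotilotafibiro
2. e -> o, i -> u / B C0 _: fires at position(s) 5, 11: udotulotafubiro
surface: udotulotafubiro


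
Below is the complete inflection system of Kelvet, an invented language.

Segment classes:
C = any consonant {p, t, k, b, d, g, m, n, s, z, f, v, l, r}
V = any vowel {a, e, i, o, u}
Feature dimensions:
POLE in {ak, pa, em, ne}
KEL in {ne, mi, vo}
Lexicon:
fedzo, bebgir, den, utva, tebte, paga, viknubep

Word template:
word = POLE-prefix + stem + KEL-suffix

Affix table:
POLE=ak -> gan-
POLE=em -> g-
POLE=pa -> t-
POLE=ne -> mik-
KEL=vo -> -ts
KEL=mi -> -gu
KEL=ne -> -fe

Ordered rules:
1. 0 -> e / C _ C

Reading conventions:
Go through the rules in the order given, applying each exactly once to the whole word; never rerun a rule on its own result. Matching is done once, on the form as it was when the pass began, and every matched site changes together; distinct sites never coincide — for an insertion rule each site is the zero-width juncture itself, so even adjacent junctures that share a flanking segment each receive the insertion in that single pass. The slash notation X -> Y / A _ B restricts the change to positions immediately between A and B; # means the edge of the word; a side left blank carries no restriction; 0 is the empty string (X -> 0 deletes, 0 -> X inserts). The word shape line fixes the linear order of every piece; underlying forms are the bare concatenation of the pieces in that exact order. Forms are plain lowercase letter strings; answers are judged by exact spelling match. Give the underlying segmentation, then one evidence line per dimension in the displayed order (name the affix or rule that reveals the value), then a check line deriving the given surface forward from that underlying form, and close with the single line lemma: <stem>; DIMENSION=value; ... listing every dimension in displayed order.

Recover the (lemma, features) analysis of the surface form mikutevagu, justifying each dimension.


underlying: mik-utva-gu
POLE=ne - signalled by the affix mik-
KEL=mi - signalled by the affix -gu
check: mikutvagu -> mikutevagu
lemma: utva; POLE=ne; KEL=mi


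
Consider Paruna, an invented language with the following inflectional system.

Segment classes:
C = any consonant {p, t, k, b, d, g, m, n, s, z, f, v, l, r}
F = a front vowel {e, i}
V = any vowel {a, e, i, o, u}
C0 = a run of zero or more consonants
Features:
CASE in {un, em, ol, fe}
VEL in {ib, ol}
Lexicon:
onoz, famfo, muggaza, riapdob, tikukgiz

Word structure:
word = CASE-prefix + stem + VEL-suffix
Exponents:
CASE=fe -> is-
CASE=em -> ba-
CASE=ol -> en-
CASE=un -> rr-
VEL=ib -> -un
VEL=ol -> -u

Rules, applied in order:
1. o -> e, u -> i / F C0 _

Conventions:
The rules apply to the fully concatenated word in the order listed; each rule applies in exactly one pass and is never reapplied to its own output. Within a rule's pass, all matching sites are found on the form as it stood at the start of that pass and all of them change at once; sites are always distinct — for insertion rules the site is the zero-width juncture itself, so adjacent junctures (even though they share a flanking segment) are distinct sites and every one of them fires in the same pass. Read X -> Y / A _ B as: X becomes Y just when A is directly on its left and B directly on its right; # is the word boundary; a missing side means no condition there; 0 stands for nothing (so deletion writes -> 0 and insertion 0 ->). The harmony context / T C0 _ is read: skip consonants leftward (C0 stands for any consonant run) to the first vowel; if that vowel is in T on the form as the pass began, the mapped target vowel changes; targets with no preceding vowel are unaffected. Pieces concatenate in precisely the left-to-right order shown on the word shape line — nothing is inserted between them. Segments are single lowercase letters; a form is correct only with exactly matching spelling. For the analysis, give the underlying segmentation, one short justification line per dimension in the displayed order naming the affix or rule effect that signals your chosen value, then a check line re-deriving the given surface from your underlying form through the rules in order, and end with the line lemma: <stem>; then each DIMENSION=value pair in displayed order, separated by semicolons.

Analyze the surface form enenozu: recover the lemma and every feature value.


underlying: en-onoz-u
CASE=ol - signalled by the affix en-
VEL=ol - signalled by the affix -u
check: enonozu -> enenozu
lemma: onoz; CASE=ol; VEL=ol


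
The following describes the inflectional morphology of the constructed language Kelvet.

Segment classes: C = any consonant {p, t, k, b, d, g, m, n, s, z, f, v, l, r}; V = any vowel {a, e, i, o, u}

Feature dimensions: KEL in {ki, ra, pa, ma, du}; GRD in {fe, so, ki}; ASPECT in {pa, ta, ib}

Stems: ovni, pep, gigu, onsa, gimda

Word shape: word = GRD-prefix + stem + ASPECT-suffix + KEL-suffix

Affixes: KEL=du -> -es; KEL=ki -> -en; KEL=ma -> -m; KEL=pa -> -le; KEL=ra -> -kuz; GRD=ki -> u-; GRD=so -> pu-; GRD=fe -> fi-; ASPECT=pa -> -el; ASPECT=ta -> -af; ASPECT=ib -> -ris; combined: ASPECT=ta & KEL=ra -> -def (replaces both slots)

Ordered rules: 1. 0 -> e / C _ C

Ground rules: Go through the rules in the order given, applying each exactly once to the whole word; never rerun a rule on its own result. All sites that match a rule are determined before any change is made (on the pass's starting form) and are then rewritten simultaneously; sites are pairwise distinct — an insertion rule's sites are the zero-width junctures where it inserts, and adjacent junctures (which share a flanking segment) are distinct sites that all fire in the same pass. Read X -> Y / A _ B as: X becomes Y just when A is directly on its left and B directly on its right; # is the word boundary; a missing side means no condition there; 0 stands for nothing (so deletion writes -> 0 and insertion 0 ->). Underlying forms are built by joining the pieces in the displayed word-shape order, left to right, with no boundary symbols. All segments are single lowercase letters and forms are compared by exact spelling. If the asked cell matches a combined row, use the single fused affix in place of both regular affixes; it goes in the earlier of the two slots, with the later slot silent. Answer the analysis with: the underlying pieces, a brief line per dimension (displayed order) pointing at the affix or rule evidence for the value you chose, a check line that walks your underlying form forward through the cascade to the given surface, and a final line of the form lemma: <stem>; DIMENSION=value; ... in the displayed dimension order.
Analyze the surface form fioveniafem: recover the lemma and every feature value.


underlying: fi-ovni-af-m
KEL=ma - signalled by the affix -m
GRD=fe - signalled by the affix fi-
ASPECT=ta - signalled by the affix -af
check: fiovniafm -> fioveniafem
lemma: ovni; KEL=ma; GRD=fe; ASPECT=ta


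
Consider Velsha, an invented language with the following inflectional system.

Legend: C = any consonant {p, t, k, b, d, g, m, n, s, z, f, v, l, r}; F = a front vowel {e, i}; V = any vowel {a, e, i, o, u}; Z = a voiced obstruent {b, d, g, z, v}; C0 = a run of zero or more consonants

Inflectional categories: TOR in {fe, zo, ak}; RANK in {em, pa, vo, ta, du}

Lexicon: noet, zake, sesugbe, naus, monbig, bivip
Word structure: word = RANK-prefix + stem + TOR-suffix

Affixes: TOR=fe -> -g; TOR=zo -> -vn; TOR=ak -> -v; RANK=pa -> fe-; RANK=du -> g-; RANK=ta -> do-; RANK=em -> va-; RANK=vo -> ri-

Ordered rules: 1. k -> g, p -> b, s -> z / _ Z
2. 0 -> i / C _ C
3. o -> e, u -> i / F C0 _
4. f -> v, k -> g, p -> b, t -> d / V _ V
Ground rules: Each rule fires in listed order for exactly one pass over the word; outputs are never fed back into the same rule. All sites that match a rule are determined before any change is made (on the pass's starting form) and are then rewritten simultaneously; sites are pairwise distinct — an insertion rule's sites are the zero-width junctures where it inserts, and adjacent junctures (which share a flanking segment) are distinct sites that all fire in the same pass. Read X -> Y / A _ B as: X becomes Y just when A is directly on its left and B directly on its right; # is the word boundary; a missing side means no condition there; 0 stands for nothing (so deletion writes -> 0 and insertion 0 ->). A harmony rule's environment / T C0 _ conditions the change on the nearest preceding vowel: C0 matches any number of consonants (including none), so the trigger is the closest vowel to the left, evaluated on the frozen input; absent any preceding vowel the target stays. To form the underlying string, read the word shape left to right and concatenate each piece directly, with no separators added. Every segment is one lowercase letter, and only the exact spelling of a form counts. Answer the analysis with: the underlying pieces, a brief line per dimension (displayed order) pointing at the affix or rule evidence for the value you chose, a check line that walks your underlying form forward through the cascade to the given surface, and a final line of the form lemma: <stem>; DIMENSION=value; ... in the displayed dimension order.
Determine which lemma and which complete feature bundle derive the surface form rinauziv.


underlying: ri-naus-v
TOR=ak - signalled by the affix -v
RANK=vo - signalled by the affix ri-
check: rinausv -> rinauzv -> rinauziv -> rinauziv -> rinauziv
lemma: naus; TOR=ak; RANK=vo


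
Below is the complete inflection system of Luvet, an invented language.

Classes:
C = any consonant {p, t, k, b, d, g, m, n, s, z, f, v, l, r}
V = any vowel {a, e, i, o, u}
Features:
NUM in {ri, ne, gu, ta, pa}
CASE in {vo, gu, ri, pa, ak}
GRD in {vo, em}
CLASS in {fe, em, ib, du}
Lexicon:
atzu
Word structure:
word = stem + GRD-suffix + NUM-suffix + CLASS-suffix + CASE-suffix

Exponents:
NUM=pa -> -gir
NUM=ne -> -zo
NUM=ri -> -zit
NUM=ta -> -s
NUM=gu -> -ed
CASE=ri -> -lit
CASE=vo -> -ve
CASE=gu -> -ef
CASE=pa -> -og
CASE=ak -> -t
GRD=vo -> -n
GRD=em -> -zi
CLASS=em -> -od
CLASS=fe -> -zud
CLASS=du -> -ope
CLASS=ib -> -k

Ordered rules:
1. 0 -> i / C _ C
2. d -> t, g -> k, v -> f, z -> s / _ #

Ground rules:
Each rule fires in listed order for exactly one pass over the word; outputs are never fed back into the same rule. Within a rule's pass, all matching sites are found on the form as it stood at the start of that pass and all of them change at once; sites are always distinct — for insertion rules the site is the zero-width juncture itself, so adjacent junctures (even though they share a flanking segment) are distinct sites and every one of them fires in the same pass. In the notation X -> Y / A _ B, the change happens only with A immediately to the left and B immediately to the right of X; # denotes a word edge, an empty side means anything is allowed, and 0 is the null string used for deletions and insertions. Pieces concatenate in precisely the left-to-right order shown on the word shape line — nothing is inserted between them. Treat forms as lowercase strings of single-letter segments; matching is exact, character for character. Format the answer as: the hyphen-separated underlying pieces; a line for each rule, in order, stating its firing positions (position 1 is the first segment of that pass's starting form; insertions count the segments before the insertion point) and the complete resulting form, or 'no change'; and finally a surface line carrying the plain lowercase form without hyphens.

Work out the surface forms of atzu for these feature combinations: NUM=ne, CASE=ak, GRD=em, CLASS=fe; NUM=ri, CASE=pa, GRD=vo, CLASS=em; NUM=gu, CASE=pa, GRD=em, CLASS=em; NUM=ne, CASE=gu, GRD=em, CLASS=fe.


cell NUM=ne, CASE=ak, GRD=em, CLASS=fe:
underlying: atzu-zi-zo-zud-t
1. 0 -> i / C _ C: inserts after position(s) 2, 11: atizuzizozudit
2. d -> t, g -> k, v -> f, z -> s / _ #: no change
surface: atizuzizozudit

cell NUM=ri, CASE=pa, GRD=vo, CLASS=em:
underlying: atzu-n-zit-od-og
1. 0 -> i / C _ C: inserts after position(s) 2, 5: atizunizitodog
2. d -> t, g -> k, v -> f, z -> s / _ #: fires at position(s) 14: atizunizitodok
surface: atizunizitodok

cell NUM=gu, CASE=pa, GRD=em, CLASS=em:
underlying: atzu-zi-ed-od-og
1. 0 -> i / C _ C: inserts after position(s) 2: atizuziedodog
2. d -> t, g -> k, v -> f, z -> s / _ #: fires at position(s) 13: atizuziedodok
surface: atizuziedodok

cell NUM=ne, CASE=gu, GRD=em, CLASS=fe:
underlying: atzu-zi-zo-zud-ef
1. 0 -> i / C _ C: inserts after position(s) 2: atizuzizozudef
2. d -> t, g -> k, v -> f, z -> s / _ #: no change
surface: atizuzizozudef
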